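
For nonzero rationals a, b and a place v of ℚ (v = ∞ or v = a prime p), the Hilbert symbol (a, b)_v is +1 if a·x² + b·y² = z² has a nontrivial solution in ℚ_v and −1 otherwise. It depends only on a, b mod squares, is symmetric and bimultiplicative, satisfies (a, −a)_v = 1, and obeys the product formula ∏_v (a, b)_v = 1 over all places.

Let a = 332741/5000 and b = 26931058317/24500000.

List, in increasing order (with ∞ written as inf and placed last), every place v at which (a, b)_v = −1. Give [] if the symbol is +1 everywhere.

(a, b) ≡ (1258, 74) mod (ℚ^×)²; places V = {2, 3, 5, 7, 17, 23, 37, ∞}.
(a,b)_17: α=1, u≡3; β=2, v≡5 (mod 17); (3|17)=-1, (5|17)=-1; sign (−1)^0·-1^2·-1^1 = -1.
(a,b)_23: α=2, u≡6; β=4, v≡21 (mod 23); (6|23)=+1, (21|23)=-1; sign (−1)^0·+1^4·-1^2 = +1.
(a,b)_3: α=0, u≡1; β=2, v≡2 (mod 3); (1|3)=+1, (2|3)=-1; sign (−1)^0·+1^2·-1^0 = +1.
(a,b)_37: α=1, u≡30; β=1, v≡6 (mod 37); (30|37)=+1, (6|37)=-1; sign (−1)^0·+1^1·-1^1 = -1.
(a,b)_∞: sgn(1258)=+, sgn(74)=+, so +1.
(a,b)_7: α=0, u≡5; β=-2, v≡4 (mod 7); (5|7)=-1, (4|7)=+1; sign (−1)^0·-1^-2·+1^0 = +1.
(a,b)_2: α=-3, β=-5; u≡5, v≡5 (mod 8); ε(u)ε(v)=0·0, αω(v)=-3·1, βω(u)=-5·1; sum ≡ 0  ⇒  +1.
(a,b)_5: α=-4, u≡2; β=-6, v≡4 (mod 5); (2|5)=-1, (4|5)=+1; sign (−1)^0·-1^-6·+1^-4 = +1.
|Ram(1258, 74)| = 2, even; anisotropic at {17, 37}.

[17, 37]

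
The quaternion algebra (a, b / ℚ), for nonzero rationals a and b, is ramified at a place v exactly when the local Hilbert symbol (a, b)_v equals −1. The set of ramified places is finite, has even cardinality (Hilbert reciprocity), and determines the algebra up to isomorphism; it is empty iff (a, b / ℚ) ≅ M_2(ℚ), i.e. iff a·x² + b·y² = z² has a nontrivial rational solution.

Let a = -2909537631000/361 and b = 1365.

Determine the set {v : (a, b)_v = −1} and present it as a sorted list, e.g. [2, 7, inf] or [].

[2, 7]

Mod squares: a ≡ -2310, b ≡ 1365. Check v ∈ {∞, 2, 3, 5, 7, 11, 13, 19}.
v=5: a=5^3·(≡2), b=5^1·(≡3) mod 5; (2|5)=-1, (3|5)=-1; (−1)^{3·1·2}·(-1)^1·(-1)^3 = +1.
v=7: a=7^3·(≡6), b=7^1·(≡6) mod 7; (6|7)=-1, (6|7)=-1; (−1)^{3·1·3}·(-1)^1·(-1)^3 = -1.
v=∞: -2310 < 0 and 1365 > 0  ⇒  (a,b)_∞ = +1.
v=13: a=13^4·(≡12), b=13^1·(≡1) mod 13; (12|13)=+1, (1|13)=+1; (−1)^{4·1·6}·(+1)^1·(+1)^4 = +1.
v=11: a=11^1·(≡8), b=11^0·(≡1) mod 11; (8|11)=-1, (1|11)=+1; (−1)^{1·0·5}·(-1)^0·(+1)^1 = +1.
v=3: a=3^3·(≡1), b=3^1·(≡2) mod 3; (1|3)=+1, (2|3)=-1; (−1)^{3·1·1}·(+1)^1·(-1)^3 = +1.
v=2: v_2(a)=3, v_2(b)=0; units ≡ 5, 5 (mod 8); ε·ε+αω+βω = 0·0+3·1+0·1 ≡ 1  ⇒  (a,b)_2 = -1.
v=19: a=19^-2·(≡13), b=19^0·(≡16) mod 19; (13|19)=-1, (16|19)=+1; (−1)^{-2·0·9}·(-1)^0·(+1)^-2 = +1.
Ram(-2310, 1365) = {2, 7}; no ℚ_2-point on the conic.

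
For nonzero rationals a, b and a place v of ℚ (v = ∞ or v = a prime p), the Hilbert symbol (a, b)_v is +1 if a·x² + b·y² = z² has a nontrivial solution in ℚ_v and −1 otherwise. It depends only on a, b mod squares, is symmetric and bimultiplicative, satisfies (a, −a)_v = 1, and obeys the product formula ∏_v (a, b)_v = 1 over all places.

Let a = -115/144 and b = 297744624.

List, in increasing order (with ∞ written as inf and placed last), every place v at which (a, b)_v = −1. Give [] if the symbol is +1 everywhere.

[23, 47]

Mod squares: a ≡ -115, b ≡ 2067671. Check v ∈ {∞, 2, 3, 5, 23, 29, 37, 41, 47}.
v=∞: -115 < 0 and 2067671 > 0  ⇒  (a,b)_∞ = +1.
v=3: a=3^-2·(≡2), b=3^2·(≡2) mod 3; (2|3)=-1, (2|3)=-1; (−1)^{-2·2·1}·(-1)^2·(-1)^-2 = +1.
v=41: a=41^0·(≡16), b=41^1·(≡21) mod 41; (16|41)=+1, (21|41)=+1; (−1)^{0·1·20}·(+1)^1·(+1)^0 = +1.
v=5: a=5^1·(≡3), b=5^0·(≡4) mod 5; (3|5)=-1, (4|5)=+1; (−1)^{1·0·2}·(-1)^0·(+1)^1 = +1.
v=29: a=29^0·(≡28), b=29^1·(≡12) mod 29; (28|29)=+1, (12|29)=-1; (−1)^{0·1·14}·(+1)^1·(-1)^0 = +1.
v=47: a=47^0·(≡40), b=47^1·(≡3) mod 47; (40|47)=-1, (3|47)=+1; (−1)^{0·1·23}·(-1)^1·(+1)^0 = -1.
v=23: a=23^1·(≡3), b=23^0·(≡10) mod 23; (3|23)=+1, (10|23)=-1; (−1)^{1·0·11}·(+1)^0·(-1)^1 = -1.
v=37: a=37^0·(≡1), b=37^1·(≡22) mod 37; (1|37)=+1, (22|37)=-1; (−1)^{0·1·18}·(+1)^1·(-1)^0 = +1.
v=2: v_2(a)=-4, v_2(b)=4; units ≡ 5, 7 (mod 8); ε·ε+αω+βω = 0·1+-4·0+4·1 ≡ 0  ⇒  (a,b)_2 = +1.
|Ram(-115, 2067671)| = 2, even; anisotropic at {23, 47}.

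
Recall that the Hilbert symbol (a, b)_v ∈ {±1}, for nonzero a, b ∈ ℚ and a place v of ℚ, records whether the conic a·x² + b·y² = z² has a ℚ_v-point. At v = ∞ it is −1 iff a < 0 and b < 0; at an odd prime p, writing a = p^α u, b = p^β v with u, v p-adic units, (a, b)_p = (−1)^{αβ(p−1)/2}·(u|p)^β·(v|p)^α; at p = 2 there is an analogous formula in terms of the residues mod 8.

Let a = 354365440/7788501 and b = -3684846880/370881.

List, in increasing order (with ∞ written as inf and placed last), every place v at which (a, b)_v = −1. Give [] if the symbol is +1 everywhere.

[2, 3, 5, 7, 11, 13]

Mod squares: a ≡ 15015, b ≡ -130. Check v ∈ {∞, 2, 3, 5, 7, 11, 13, 29}.
v=13: a=13^1·(≡2), b=13^1·(≡1) mod 13; (2|13)=-1, (1|13)=+1; (−1)^{1·1·6}·(-1)^1·(+1)^1 = -1.
v=29: a=29^-2·(≡23), b=29^-2·(≡12) mod 29; (23|29)=+1, (12|29)=-1; (−1)^{-2·-2·14}·(+1)^-2·(-1)^-2 = +1.
v=5: a=5^1·(≡3), b=5^1·(≡4) mod 5; (3|5)=-1, (4|5)=+1; (−1)^{1·1·2}·(-1)^1·(+1)^1 = -1.
v=3: a=3^-3·(≡1), b=3^-2·(≡2) mod 3; (1|3)=+1, (2|3)=-1; (−1)^{-3·-2·1}·(+1)^-2·(-1)^-3 = -1.
v=2: v_2(a)=12, v_2(b)=5; units ≡ 7, 7 (mod 8); ε·ε+αω+βω = 1·1+12·0+5·0 ≡ 1  ⇒  (a,b)_2 = -1.
v=7: a=7^-3·(≡5), b=7^-2·(≡3) mod 7; (5|7)=-1, (3|7)=-1; (−1)^{-3·-2·3}·(-1)^-2·(-1)^-3 = -1.
v=11: a=11^3·(≡3), b=11^6·(≡2) mod 11; (3|11)=+1, (2|11)=-1; (−1)^{3·6·5}·(+1)^6·(-1)^3 = -1.
v=∞: 15015 > 0 and -130 < 0  ⇒  (a,b)_∞ = +1.
|Ram(15015, -130)| = 6, even; anisotropic at {2, 3, 5, 7, 11, 13}.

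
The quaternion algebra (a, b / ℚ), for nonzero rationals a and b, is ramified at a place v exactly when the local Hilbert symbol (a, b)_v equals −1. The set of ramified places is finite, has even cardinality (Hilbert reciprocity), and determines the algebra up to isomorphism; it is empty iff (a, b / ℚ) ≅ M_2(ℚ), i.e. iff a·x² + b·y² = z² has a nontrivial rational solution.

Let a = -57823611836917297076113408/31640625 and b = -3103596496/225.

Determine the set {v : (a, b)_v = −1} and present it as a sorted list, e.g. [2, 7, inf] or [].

(a, b) ≡ (-7657, -3958669) mod (ℚ^×)²; places V = {2, 3, 5, 7, 11, 13, 19, 31, 47, ∞}.
(a,b)_7: α=6, u≡4; β=2, v≡5 (mod 7); (4|7)=+1, (5|7)=-1; sign (−1)^0·+1^2·-1^6 = +1.
(a,b)_13: α=3, u≡10; β=1, v≡12 (mod 13); (10|13)=+1, (12|13)=+1; sign (−1)^0·+1^1·+1^3 = +1.
(a,b)_31: α=3, u≡5; β=1, v≡12 (mod 31); (5|31)=+1, (12|31)=-1; sign (−1)^1·+1^1·-1^3 = +1.
(a,b)_19: α=3, u≡3; β=1, v≡14 (mod 19); (3|19)=-1, (14|19)=-1; sign (−1)^1·-1^1·-1^3 = -1.
(a,b)_5: α=-8, u≡2; β=-2, v≡1 (mod 5); (2|5)=-1, (1|5)=+1; sign (−1)^0·-1^-2·+1^-8 = +1.
(a,b)_3: α=-4, u≡2; β=-2, v≡2 (mod 3); (2|3)=-1, (2|3)=-1; sign (−1)^0·-1^-2·-1^-4 = +1.
(a,b)_2: α=12, β=4; u≡7, v≡3 (mod 8); ε(u)ε(v)=1·1, αω(v)=12·1, βω(u)=4·0; sum ≡ 1  ⇒  -1.
(a,b)_∞: sgn(-7657)=−, sgn(-3958669)=−, so -1.
(a,b)_11: α=2, u≡2; β=1, v≡7 (mod 11); (2|11)=-1, (7|11)=-1; sign (−1)^0·-1^1·-1^2 = -1.
(a,b)_47: α=2, u≡24; β=1, v≡19 (mod 47); (24|47)=+1, (19|47)=-1; sign (−1)^0·+1^1·-1^2 = +1.
(-7657, -3958669 / ℚ) ramifies at {2, 11, 19, ∞}: a division algebra.

[2, 11, 19, inf]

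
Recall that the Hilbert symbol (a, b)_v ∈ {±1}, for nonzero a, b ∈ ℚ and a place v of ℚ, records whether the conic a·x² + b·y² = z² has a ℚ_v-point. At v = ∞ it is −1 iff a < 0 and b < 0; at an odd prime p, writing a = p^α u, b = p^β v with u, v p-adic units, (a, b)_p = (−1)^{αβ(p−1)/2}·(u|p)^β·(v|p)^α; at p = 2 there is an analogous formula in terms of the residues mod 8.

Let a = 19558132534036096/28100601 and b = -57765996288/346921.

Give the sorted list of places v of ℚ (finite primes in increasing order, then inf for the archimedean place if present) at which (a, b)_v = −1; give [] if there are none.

(a, b) ≡ (4186, -23023) mod (ℚ^×)²; places V = {2, 3, 7, 11, 13, 19, 23, 29, 31, ∞}.
(a,b)_3: α=-4, u≡1; β=4, v≡2 (mod 3); (1|3)=+1, (2|3)=-1; sign (−1)^0·+1^4·-1^-4 = +1.
(a,b)_31: α=-2, u≡10; β=-2, v≡20 (mod 31); (10|31)=+1, (20|31)=+1; sign (−1)^0·+1^-2·+1^-2 = +1.
(a,b)_23: α=1, u≡10; β=1, v≡14 (mod 23); (10|23)=-1, (14|23)=-1; sign (−1)^1·-1^1·-1^1 = -1.
(a,b)_19: α=-2, u≡4; β=-2, v≡5 (mod 19); (4|19)=+1, (5|19)=+1; sign (−1)^0·+1^-2·+1^-2 = +1.
(a,b)_29: α=2, u≡10; β=0, v≡12 (mod 29); (10|29)=-1, (12|29)=-1; sign (−1)^0·-1^0·-1^2 = +1.
(a,b)_7: α=3, u≡6; β=1, v≡4 (mod 7); (6|7)=-1, (4|7)=+1; sign (−1)^1·-1^1·+1^3 = +1.
(a,b)_13: α=1, u≡9; β=1, v≡9 (mod 13); (9|13)=+1, (9|13)=+1; sign (−1)^0·+1^1·+1^1 = +1.
(a,b)_2: α=7, β=8; u≡5, v≡1 (mod 8); ε(u)ε(v)=0·0, αω(v)=7·0, βω(u)=8·1; sum ≡ 0  ⇒  +1.
(a,b)_11: α=6, u≡8; β=3, v≡10 (mod 11); (8|11)=-1, (10|11)=-1; sign (−1)^0·-1^3·-1^6 = -1.
(a,b)_∞: sgn(4186)=+, sgn(-23023)=−, so +1.
|Ram(4186, -23023)| = 2, even; anisotropic at {11, 23}.

[11, 23]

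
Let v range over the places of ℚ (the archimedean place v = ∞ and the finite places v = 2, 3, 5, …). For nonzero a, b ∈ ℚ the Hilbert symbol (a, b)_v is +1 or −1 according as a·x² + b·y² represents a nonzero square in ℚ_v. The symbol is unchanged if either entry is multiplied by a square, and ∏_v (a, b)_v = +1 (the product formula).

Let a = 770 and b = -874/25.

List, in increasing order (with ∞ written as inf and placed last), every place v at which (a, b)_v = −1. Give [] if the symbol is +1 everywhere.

(a, b) ≡ (770, -874) mod (ℚ^×)²; places V = {2, 5, 7, 11, 19, 23, ∞}.
(a,b)_2: α=1, β=1; u≡1, v≡3 (mod 8); ε(u)ε(v)=0·1, αω(v)=1·1, βω(u)=1·0; sum ≡ 1  ⇒  -1.
(a,b)_∞: sgn(770)=+, sgn(-874)=−, so +1.
(a,b)_5: α=1, u≡4; β=-2, v≡1 (mod 5); (4|5)=+1, (1|5)=+1; sign (−1)^0·+1^-2·+1^1 = +1.
(a,b)_11: α=1, u≡4; β=0, v≡2 (mod 11); (4|11)=+1, (2|11)=-1; sign (−1)^0·+1^0·-1^1 = -1.
(a,b)_7: α=1, u≡5; β=0, v≡2 (mod 7); (5|7)=-1, (2|7)=+1; sign (−1)^0·-1^0·+1^1 = +1.
(a,b)_23: α=0, u≡11; β=1, v≡4 (mod 23); (11|23)=-1, (4|23)=+1; sign (−1)^0·-1^1·+1^0 = -1.
(a,b)_19: α=0, u≡10; β=1, v≡5 (mod 19); (10|19)=-1, (5|19)=+1; sign (−1)^0·-1^1·+1^0 = -1.
|Ram(770, -874)| = 4, even; anisotropic at {2, 11, 19, 23}.

[2, 11, 19, 23]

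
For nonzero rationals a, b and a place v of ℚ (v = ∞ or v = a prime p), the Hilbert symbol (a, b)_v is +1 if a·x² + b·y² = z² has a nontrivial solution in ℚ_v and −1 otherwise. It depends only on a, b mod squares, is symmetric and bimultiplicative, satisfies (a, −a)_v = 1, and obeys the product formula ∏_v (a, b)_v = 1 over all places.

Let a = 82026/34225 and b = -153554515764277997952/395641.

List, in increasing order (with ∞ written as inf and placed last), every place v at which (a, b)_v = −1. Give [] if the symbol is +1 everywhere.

(a, b) ≡ (186, -1927398) mod (ℚ^×)²; places V = {2, 3, 5, 7, 11, 17, 19, 29, 31, 37, 43, 53, ∞}.
(a,b)_5: α=-2, u≡4; β=0, v≡3 (mod 5); (4|5)=+1, (3|5)=-1; sign (−1)^0·+1^0·-1^-2 = +1.
(a,b)_∞: sgn(186)=+, sgn(-1927398)=−, so +1.
(a,b)_17: α=0, u≡13; β=-2, v≡11 (mod 17); (13|17)=+1, (11|17)=-1; sign (−1)^0·+1^-2·-1^0 = +1.
(a,b)_37: α=-2, u≡28; β=-2, v≡15 (mod 37); (28|37)=+1, (15|37)=-1; sign (−1)^0·+1^-2·-1^-2 = +1.
(a,b)_3: α=3, u≡2; β=7, v≡2 (mod 3); (2|3)=-1, (2|3)=-1; sign (−1)^1·-1^7·-1^3 = -1.
(a,b)_29: α=0, u≡26; β=1, v≡20 (mod 29); (26|29)=-1, (20|29)=+1; sign (−1)^0·-1^1·+1^0 = -1.
(a,b)_7: α=2, u≡4; β=0, v≡5 (mod 7); (4|7)=+1, (5|7)=-1; sign (−1)^0·+1^0·-1^2 = +1.
(a,b)_11: α=0, u≡8; β=1, v≡9 (mod 11); (8|11)=-1, (9|11)=+1; sign (−1)^0·-1^1·+1^0 = -1.
(a,b)_53: α=0, u≡34; β=1, v≡26 (mod 53); (34|53)=-1, (26|53)=-1; sign (−1)^0·-1^1·-1^0 = -1.
(a,b)_2: α=1, β=7; u≡5, v≡5 (mod 8); ε(u)ε(v)=0·0, αω(v)=1·1, βω(u)=7·1; sum ≡ 0  ⇒  +1.
(a,b)_19: α=0, u≡10; β=1, v≡8 (mod 19); (10|19)=-1, (8|19)=-1; sign (−1)^0·-1^1·-1^0 = -1.
(a,b)_43: α=0, u≡6; β=2, v≡2 (mod 43); (6|43)=+1, (2|43)=-1; sign (−1)^0·+1^2·-1^0 = +1.
(a,b)_31: α=1, u≡11; β=4, v≡17 (mod 31); (11|31)=-1, (17|31)=-1; sign (−1)^0·-1^4·-1^1 = -1.
(186, -1927398 / ℚ) ramifies at {3, 11, 19, 29, 31, 53}: a division algebra.

[3, 11, 19, 29, 31, 53]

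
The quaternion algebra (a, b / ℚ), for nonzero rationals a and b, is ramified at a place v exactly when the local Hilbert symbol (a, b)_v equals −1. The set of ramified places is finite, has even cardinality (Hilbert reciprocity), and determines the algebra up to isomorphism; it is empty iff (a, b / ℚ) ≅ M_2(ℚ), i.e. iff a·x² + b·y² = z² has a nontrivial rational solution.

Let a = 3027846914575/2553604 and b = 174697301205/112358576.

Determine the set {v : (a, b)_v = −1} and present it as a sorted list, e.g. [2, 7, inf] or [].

[2, 5, 7, 11]

(a, b) ≡ (7, 55) mod (ℚ^×)²; places V = {2, 3, 5, 7, 11, 17, 19, 23, 43, 47, ∞}.
(a,b)_2: α=-2, β=-4; u≡7, v≡7 (mod 8); ε(u)ε(v)=1·1, αω(v)=-2·0, βω(u)=-4·0; sum ≡ 1  ⇒  -1.
(a,b)_43: α=2, u≡18; β=2, v≡42 (mod 43); (18|43)=-1, (42|43)=-1; sign (−1)^0·-1^2·-1^2 = +1.
(a,b)_47: α=-2, u≡2; β=-2, v≡2 (mod 47); (2|47)=+1, (2|47)=+1; sign (−1)^0·+1^-2·+1^-2 = +1.
(a,b)_∞: sgn(7)=+, sgn(55)=+, so +1.
(a,b)_11: α=0, u≡6; β=-1, v≡3 (mod 11); (6|11)=-1, (3|11)=+1; sign (−1)^0·-1^-1·+1^0 = -1.
(a,b)_17: α=-2, u≡5; β=-2, v≡4 (mod 17); (5|17)=-1, (4|17)=+1; sign (−1)^0·-1^-2·+1^-2 = +1.
(a,b)_7: α=3, u≡2; β=2, v≡6 (mod 7); (2|7)=+1, (6|7)=-1; sign (−1)^0·+1^2·-1^3 = -1.
(a,b)_23: α=2, u≡19; β=2, v≡4 (mod 23); (19|23)=-1, (4|23)=+1; sign (−1)^0·-1^2·+1^2 = +1.
(a,b)_3: α=0, u≡1; β=6, v≡1 (mod 3); (1|3)=+1, (1|3)=+1; sign (−1)^0·+1^6·+1^0 = +1.
(a,b)_5: α=2, u≡2; β=1, v≡1 (mod 5); (2|5)=-1, (1|5)=+1; sign (−1)^0·-1^1·+1^2 = -1.
(a,b)_19: α=2, u≡11; β=0, v≡1 (mod 19); (11|19)=+1, (1|19)=+1; sign (−1)^0·+1^0·+1^2 = +1.
Ram(7, 55) = {2, 5, 7, 11}; no ℚ_2-point on the conic.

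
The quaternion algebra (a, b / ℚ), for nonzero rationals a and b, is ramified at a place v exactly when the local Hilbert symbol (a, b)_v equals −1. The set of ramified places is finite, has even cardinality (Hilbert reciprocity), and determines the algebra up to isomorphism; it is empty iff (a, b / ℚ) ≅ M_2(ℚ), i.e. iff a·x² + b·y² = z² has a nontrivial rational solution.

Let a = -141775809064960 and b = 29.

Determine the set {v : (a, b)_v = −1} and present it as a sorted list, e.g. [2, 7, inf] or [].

[41, 43]

(a, b) ≡ (-41157235, 29) mod (ℚ^×)²; places V = {2, 5, 7, 23, 29, 41, 43, ∞}.
(a,b)_5: α=1, u≡3; β=0, v≡4 (mod 5); (3|5)=-1, (4|5)=+1; sign (−1)^0·-1^0·+1^1 = +1.
(a,b)_23: α=1, u≡3; β=0, v≡6 (mod 23); (3|23)=+1, (6|23)=+1; sign (−1)^0·+1^0·+1^1 = +1.
(a,b)_∞: sgn(-41157235)=−, sgn(29)=+, so +1.
(a,b)_2: α=12, β=0; u≡5, v≡5 (mod 8); ε(u)ε(v)=0·0, αω(v)=12·1, βω(u)=0·1; sum ≡ 0  ⇒  +1.
(a,b)_7: α=1, u≡3; β=0, v≡1 (mod 7); (3|7)=-1, (1|7)=+1; sign (−1)^0·-1^0·+1^1 = +1.
(a,b)_29: α=3, u≡25; β=1, v≡1 (mod 29); (25|29)=+1, (1|29)=+1; sign (−1)^0·+1^1·+1^3 = +1.
(a,b)_41: α=1, u≡23; β=0, v≡29 (mod 41); (23|41)=+1, (29|41)=-1; sign (−1)^0·+1^0·-1^1 = -1.
(a,b)_43: α=1, u≡38; β=0, v≡29 (mod 43); (38|43)=+1, (29|43)=-1; sign (−1)^0·+1^0·-1^1 = -1.
|Ram(-41157235, 29)| = 2, even; anisotropic at {41, 43}.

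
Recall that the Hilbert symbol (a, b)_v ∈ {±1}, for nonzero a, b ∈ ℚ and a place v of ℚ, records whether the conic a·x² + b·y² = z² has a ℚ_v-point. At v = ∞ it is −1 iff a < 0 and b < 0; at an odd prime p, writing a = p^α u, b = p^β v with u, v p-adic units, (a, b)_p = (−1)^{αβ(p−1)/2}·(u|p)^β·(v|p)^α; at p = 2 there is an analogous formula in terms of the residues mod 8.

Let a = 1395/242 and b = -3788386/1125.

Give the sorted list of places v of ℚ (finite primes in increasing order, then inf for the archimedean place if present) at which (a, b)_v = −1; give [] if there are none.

[2, 5]

(a, b) ≡ (310, -386570) mod (ℚ^×)²; places V = {2, 3, 5, 7, 11, 29, 31, 43, ∞}.
(a,b)_2: α=-1, β=1; u≡3, v≡3 (mod 8); ε(u)ε(v)=1·1, αω(v)=-1·1, βω(u)=1·1; sum ≡ 1  ⇒  -1.
(a,b)_11: α=-2, u≡10; β=0, v≡1 (mod 11); (10|11)=-1, (1|11)=+1; sign (−1)^0·-1^0·+1^-2 = +1.
(a,b)_7: α=0, u≡4; β=2, v≡3 (mod 7); (4|7)=+1, (3|7)=-1; sign (−1)^0·+1^2·-1^0 = +1.
(a,b)_3: α=2, u≡1; β=-2, v≡1 (mod 3); (1|3)=+1, (1|3)=+1; sign (−1)^0·+1^-2·+1^2 = +1.
(a,b)_43: α=0, u≡23; β=1, v≡13 (mod 43); (23|43)=+1, (13|43)=+1; sign (−1)^0·+1^1·+1^0 = +1.
(a,b)_31: α=1, u≡8; β=1, v≡3 (mod 31); (8|31)=+1, (3|31)=-1; sign (−1)^1·+1^1·-1^1 = +1.
(a,b)_∞: sgn(310)=+, sgn(-386570)=−, so +1.
(a,b)_29: α=0, u≡9; β=1, v≡3 (mod 29); (9|29)=+1, (3|29)=-1; sign (−1)^0·+1^1·-1^0 = +1.
(a,b)_5: α=1, u≡2; β=-3, v≡1 (mod 5); (2|5)=-1, (1|5)=+1; sign (−1)^0·-1^-3·+1^1 = -1.
(310, -386570 / ℚ) ramifies at {2, 5}: a division algebra.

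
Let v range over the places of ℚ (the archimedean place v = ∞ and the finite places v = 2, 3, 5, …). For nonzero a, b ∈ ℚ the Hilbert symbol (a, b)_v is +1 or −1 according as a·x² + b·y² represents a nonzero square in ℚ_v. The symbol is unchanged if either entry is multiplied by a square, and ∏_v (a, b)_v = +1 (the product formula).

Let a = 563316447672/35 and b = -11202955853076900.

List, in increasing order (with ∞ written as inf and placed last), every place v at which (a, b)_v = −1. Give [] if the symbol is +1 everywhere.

[37, 43]

Mod squares: a ≡ 4526188170, b ≡ -40641. Check v ∈ {∞, 2, 3, 5, 7, 11, 19, 23, 31, 37, 43}.
v=2: v_2(a)=3, v_2(b)=2; units ≡ 5, 7 (mod 8); ε·ε+αω+βω = 0·1+3·0+2·1 ≡ 0  ⇒  (a,b)_2 = +1.
v=5: a=5^-1·(≡1), b=5^2·(≡4) mod 5; (1|5)=+1, (4|5)=+1; (−1)^{-1·2·2}·(+1)^2·(+1)^-1 = +1.
v=43: a=43^1·(≡31), b=43^2·(≡19) mod 43; (31|43)=+1, (19|43)=-1; (−1)^{1·2·21}·(+1)^2·(-1)^1 = -1.
v=23: a=23^1·(≡22), b=23^1·(≡2) mod 23; (22|23)=-1, (2|23)=+1; (−1)^{1·1·11}·(-1)^1·(+1)^1 = +1.
v=3: a=3^3·(≡2), b=3^3·(≡1) mod 3; (2|3)=-1, (1|3)=+1; (−1)^{3·3·1}·(-1)^3·(+1)^3 = +1.
v=31: a=31^1·(≡7), b=31^1·(≡3) mod 31; (7|31)=+1, (3|31)=-1; (−1)^{1·1·15}·(+1)^1·(-1)^1 = +1.
v=∞: 4526188170 > 0 and -40641 < 0  ⇒  (a,b)_∞ = +1.
v=11: a=11^2·(≡4), b=11^2·(≡4) mod 11; (4|11)=+1, (4|11)=+1; (−1)^{2·2·5}·(+1)^2·(+1)^2 = +1.
v=19: a=19^1·(≡6), b=19^1·(≡15) mod 19; (6|19)=+1, (15|19)=-1; (−1)^{1·1·9}·(+1)^1·(-1)^1 = +1.
v=37: a=37^1·(≡12), b=37^2·(≡24) mod 37; (12|37)=+1, (24|37)=-1; (−1)^{1·2·18}·(+1)^2·(-1)^1 = -1.
v=7: a=7^-1·(≡4), b=7^0·(≡4) mod 7; (4|7)=+1, (4|7)=+1; (−1)^{-1·0·3}·(+1)^0·(+1)^-1 = +1.
(4526188170, -40641 / ℚ) ramifies at {37, 43}: a division algebra.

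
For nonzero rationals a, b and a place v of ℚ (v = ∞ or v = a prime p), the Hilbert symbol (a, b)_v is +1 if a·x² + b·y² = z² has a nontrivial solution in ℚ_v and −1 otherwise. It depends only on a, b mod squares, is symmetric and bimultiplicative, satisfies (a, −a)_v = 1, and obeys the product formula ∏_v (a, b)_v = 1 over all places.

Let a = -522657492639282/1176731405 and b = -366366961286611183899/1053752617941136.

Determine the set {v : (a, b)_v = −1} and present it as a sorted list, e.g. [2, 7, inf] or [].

(a, b) ≡ (-17290, -19019) mod (ℚ^×)²; places V = {2, 3, 5, 7, 11, 13, 17, 19, 23, 29, ∞}.
(a,b)_7: α=3, u≡1; β=5, v≡3 (mod 7); (1|7)=+1, (3|7)=-1; sign (−1)^1·+1^5·-1^3 = +1.
(a,b)_11: α=4, u≡6; β=5, v≡9 (mod 11); (6|11)=-1, (9|11)=+1; sign (−1)^0·-1^5·+1^4 = -1.
(a,b)_13: α=1, u≡9; β=1, v≡2 (mod 13); (9|13)=+1, (2|13)=-1; sign (−1)^0·+1^1·-1^1 = -1.
(a,b)_3: α=6, u≡2; β=8, v≡1 (mod 3); (2|3)=-1, (1|3)=+1; sign (−1)^0·-1^8·+1^6 = +1.
(a,b)_5: α=-1, u≡3; β=0, v≡1 (mod 5); (3|5)=-1, (1|5)=+1; sign (−1)^0·-1^0·+1^-1 = +1.
(a,b)_23: α=-4, u≡9; β=-8, v≡8 (mod 23); (9|23)=+1, (8|23)=+1; sign (−1)^0·+1^-8·+1^-4 = +1.
(a,b)_29: α=-2, u≡24; β=-2, v≡13 (mod 29); (24|29)=+1, (13|29)=+1; sign (−1)^0·+1^-2·+1^-2 = +1.
(a,b)_17: α=2, u≡1; β=4, v≡9 (mod 17); (1|17)=+1, (9|17)=+1; sign (−1)^0·+1^4·+1^2 = +1.
(a,b)_19: α=1, u≡3; β=1, v≡6 (mod 19); (3|19)=-1, (6|19)=+1; sign (−1)^1·-1^1·+1^1 = +1.
(a,b)_2: α=1, β=-4; u≡3, v≡5 (mod 8); ε(u)ε(v)=1·0, αω(v)=1·1, βω(u)=-4·1; sum ≡ 1  ⇒  -1.
(a,b)_∞: sgn(-17290)=−, sgn(-19019)=−, so -1.
(-17290, -19019 / ℚ) ramifies at {2, 11, 13, ∞}: a division algebra.

[2, 11, 13, inf]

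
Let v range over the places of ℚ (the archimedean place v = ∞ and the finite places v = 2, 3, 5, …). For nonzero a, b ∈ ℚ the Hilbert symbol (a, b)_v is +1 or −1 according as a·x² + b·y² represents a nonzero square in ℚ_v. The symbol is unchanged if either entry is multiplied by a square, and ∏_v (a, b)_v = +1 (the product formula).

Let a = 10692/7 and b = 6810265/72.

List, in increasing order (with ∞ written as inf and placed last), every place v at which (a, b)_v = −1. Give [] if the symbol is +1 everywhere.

[3, 7]

(a, b) ≡ (231, 770) mod (ℚ^×)²; places V = {2, 3, 5, 7, 11, 19, ∞}.
(a,b)_3: α=5, u≡2; β=-2, v≡2 (mod 3); (2|3)=-1, (2|3)=-1; sign (−1)^0·-1^-2·-1^5 = -1.
(a,b)_∞: sgn(231)=+, sgn(770)=+, so +1.
(a,b)_7: α=-1, u≡3; β=3, v≡5 (mod 7); (3|7)=-1, (5|7)=-1; sign (−1)^1·-1^3·-1^-1 = -1.
(a,b)_2: α=2, β=-3; u≡7, v≡1 (mod 8); ε(u)ε(v)=1·0, αω(v)=2·0, βω(u)=-3·0; sum ≡ 0  ⇒  +1.
(a,b)_5: α=0, u≡1; β=1, v≡4 (mod 5); (1|5)=+1, (4|5)=+1; sign (−1)^0·+1^1·+1^0 = +1.
(a,b)_19: α=0, u≡2; β=2, v≡10 (mod 19); (2|19)=-1, (10|19)=-1; sign (−1)^0·-1^2·-1^0 = +1.
(a,b)_11: α=1, u≡10; β=1, v≡4 (mod 11); (10|11)=-1, (4|11)=+1; sign (−1)^1·-1^1·+1^1 = +1.
|Ram(231, 770)| = 2, even; anisotropic at {3, 7}.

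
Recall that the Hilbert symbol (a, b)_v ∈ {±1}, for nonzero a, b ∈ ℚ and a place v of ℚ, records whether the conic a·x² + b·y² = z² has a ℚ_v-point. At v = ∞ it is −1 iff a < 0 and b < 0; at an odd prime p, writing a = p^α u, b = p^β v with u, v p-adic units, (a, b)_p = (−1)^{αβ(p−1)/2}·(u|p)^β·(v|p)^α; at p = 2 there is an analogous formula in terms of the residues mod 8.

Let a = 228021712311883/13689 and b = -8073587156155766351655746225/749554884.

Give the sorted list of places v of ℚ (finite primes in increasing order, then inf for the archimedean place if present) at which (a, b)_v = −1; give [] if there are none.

Mod squares: a ≡ 2819467, b ≡ -161. Check v ∈ {∞, 2, 3, 5, 7, 13, 17, 19, 23, 29, 43}.
v=29: a=29^1·(≡19), b=29^2·(≡28) mod 29; (19|29)=-1, (28|29)=+1; (−1)^{1·2·14}·(-1)^2·(+1)^1 = +1.
v=43: a=43^1·(≡20), b=43^2·(≡24) mod 43; (20|43)=-1, (24|43)=+1; (−1)^{1·2·21}·(-1)^2·(+1)^1 = +1.
v=5: a=5^0·(≡2), b=5^2·(≡4) mod 5; (2|5)=-1, (4|5)=+1; (−1)^{0·2·2}·(-1)^2·(+1)^0 = +1.
v=23: a=23^4·(≡16), b=23^7·(≡8) mod 23; (16|23)=+1, (8|23)=+1; (−1)^{4·7·11}·(+1)^7·(+1)^4 = +1.
v=7: a=7^1·(≡1), b=7^1·(≡3) mod 7; (1|7)=+1, (3|7)=-1; (−1)^{1·1·3}·(+1)^1·(-1)^1 = +1.
v=2: v_2(a)=0, v_2(b)=-2; units ≡ 3, 7 (mod 8); ε·ε+αω+βω = 1·1+0·0+-2·1 ≡ 1  ⇒  (a,b)_2 = -1.
v=19: a=19^1·(≡12), b=19^2·(≡14) mod 19; (12|19)=-1, (14|19)=-1; (−1)^{1·2·9}·(-1)^2·(-1)^1 = -1.
v=∞: 2819467 > 0 and -161 < 0  ⇒  (a,b)_∞ = +1.
v=17: a=17^3·(≡16), b=17^6·(≡4) mod 17; (16|17)=+1, (4|17)=+1; (−1)^{3·6·8}·(+1)^6·(+1)^3 = +1.
v=13: a=13^-2·(≡3), b=13^-4·(≡5) mod 13; (3|13)=+1, (5|13)=-1; (−1)^{-2·-4·6}·(+1)^-4·(-1)^-2 = +1.
v=3: a=3^-4·(≡1), b=3^-8·(≡1) mod 3; (1|3)=+1, (1|3)=+1; (−1)^{-4·-8·1}·(+1)^-8·(+1)^-4 = +1.
|Ram(2819467, -161)| = 2, even; anisotropic at {2, 19}.

[2, 19]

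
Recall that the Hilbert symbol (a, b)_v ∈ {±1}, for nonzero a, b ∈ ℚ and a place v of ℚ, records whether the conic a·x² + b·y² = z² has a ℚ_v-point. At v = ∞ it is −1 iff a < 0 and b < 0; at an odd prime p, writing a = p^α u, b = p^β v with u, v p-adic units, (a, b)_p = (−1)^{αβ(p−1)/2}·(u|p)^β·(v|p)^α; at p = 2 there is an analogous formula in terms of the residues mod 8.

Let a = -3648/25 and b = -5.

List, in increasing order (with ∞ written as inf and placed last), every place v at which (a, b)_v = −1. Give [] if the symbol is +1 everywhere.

[2, 5, 19, inf]

(a, b) ≡ (-57, -5) mod (ℚ^×)²; places V = {2, 3, 5, 19, ∞}.
(a,b)_5: α=-2, u≡2; β=1, v≡4 (mod 5); (2|5)=-1, (4|5)=+1; sign (−1)^0·-1^1·+1^-2 = -1.
(a,b)_3: α=1, u≡2; β=0, v≡1 (mod 3); (2|3)=-1, (1|3)=+1; sign (−1)^0·-1^0·+1^1 = +1.
(a,b)_2: α=6, β=0; u≡7, v≡3 (mod 8); ε(u)ε(v)=1·1, αω(v)=6·1, βω(u)=0·0; sum ≡ 1  ⇒  -1.
(a,b)_∞: sgn(-57)=−, sgn(-5)=−, so -1.
(a,b)_19: α=1, u≡6; β=0, v≡14 (mod 19); (6|19)=+1, (14|19)=-1; sign (−1)^0·+1^0·-1^1 = -1.
|Ram(-57, -5)| = 4, even; anisotropic at {2, 5, 19, ∞}.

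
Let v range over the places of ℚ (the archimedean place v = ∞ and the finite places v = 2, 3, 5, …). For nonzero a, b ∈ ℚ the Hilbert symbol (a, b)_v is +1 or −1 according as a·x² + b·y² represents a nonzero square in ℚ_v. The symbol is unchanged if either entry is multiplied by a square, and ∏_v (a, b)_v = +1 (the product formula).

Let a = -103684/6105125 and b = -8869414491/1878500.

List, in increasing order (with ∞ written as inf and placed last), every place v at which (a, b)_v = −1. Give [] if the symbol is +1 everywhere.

[5, 13, 19, inf]

Mod squares: a ≡ -5, b ≡ -2471235. Check v ∈ {∞, 2, 3, 5, 7, 13, 17, 19, 23, 29}.
v=7: a=7^2·(≡1), b=7^2·(≡5) mod 7; (1|7)=+1, (5|7)=-1; (−1)^{2·2·3}·(+1)^2·(-1)^2 = +1.
v=3: a=3^0·(≡1), b=3^3·(≡1) mod 3; (1|3)=+1, (1|3)=+1; (−1)^{0·3·1}·(+1)^3·(+1)^0 = +1.
v=2: v_2(a)=2, v_2(b)=-2; units ≡ 3, 5 (mod 8); ε·ε+αω+βω = 1·0+2·1+-2·1 ≡ 0  ⇒  (a,b)_2 = +1.
v=5: a=5^-3·(≡1), b=5^-3·(≡3) mod 5; (1|5)=+1, (3|5)=-1; (−1)^{-3·-3·2}·(+1)^-3·(-1)^-3 = -1.
v=17: a=17^-2·(≡3), b=17^-2·(≡8) mod 17; (3|17)=-1, (8|17)=+1; (−1)^{-2·-2·8}·(-1)^-2·(+1)^-2 = +1.
v=13: a=13^-2·(≡11), b=13^-1·(≡10) mod 13; (11|13)=-1, (10|13)=+1; (−1)^{-2·-1·6}·(-1)^-1·(+1)^-2 = -1.
v=23: a=23^2·(≡16), b=23^3·(≡17) mod 23; (16|23)=+1, (17|23)=-1; (−1)^{2·3·11}·(+1)^3·(-1)^2 = +1.
v=19: a=19^0·(≡8), b=19^1·(≡9) mod 19; (8|19)=-1, (9|19)=+1; (−1)^{0·1·9}·(-1)^1·(+1)^0 = -1.
v=∞: -5 < 0 and -2471235 < 0  ⇒  (a,b)_∞ = -1.
v=29: a=29^0·(≡23), b=29^1·(≡5) mod 29; (23|29)=+1, (5|29)=+1; (−1)^{0·1·14}·(+1)^1·(+1)^0 = +1.
|Ram(-5, -2471235)| = 4, even; anisotropic at {5, 13, 19, ∞}.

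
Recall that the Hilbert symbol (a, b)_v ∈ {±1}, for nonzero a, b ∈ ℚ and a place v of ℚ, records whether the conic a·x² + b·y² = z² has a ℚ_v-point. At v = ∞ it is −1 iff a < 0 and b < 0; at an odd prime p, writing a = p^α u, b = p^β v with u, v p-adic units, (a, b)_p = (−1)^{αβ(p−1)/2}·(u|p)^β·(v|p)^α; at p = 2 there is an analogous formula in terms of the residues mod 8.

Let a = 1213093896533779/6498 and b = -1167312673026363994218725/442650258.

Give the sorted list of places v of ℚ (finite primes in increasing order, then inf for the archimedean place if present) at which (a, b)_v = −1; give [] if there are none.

(a, b) ≡ (55862, -3098698) mod (ℚ^×)²; places V = {2, 3, 5, 7, 13, 17, 19, 23, 29, 31, 41, 53, ∞}.
(a,b)_13: α=2, u≡12; β=2, v≡8 (mod 13); (12|13)=+1, (8|13)=-1; sign (−1)^0·+1^2·-1^2 = +1.
(a,b)_7: α=0, u≡4; β=4, v≡3 (mod 7); (4|7)=+1, (3|7)=-1; sign (−1)^0·+1^4·-1^0 = +1.
(a,b)_∞: sgn(55862)=+, sgn(-3098698)=−, so +1.
(a,b)_5: α=0, u≡3; β=2, v≡2 (mod 5); (3|5)=-1, (2|5)=-1; sign (−1)^0·-1^2·-1^0 = +1.
(a,b)_2: α=-1, β=-1; u≡3, v≡3 (mod 8); ε(u)ε(v)=1·1, αω(v)=-1·1, βω(u)=-1·1; sum ≡ 1  ⇒  -1.
(a,b)_29: α=0, u≡17; β=-2, v≡27 (mod 29); (17|29)=-1, (27|29)=-1; sign (−1)^0·-1^-2·-1^0 = +1.
(a,b)_23: α=2, u≡18; β=3, v≡12 (mod 23); (18|23)=+1, (12|23)=+1; sign (−1)^0·+1^3·+1^2 = +1.
(a,b)_19: α=-2, u≡12; β=-2, v≡2 (mod 19); (12|19)=-1, (2|19)=-1; sign (−1)^0·-1^-2·-1^-2 = +1.
(a,b)_3: α=-2, u≡2; β=-6, v≡2 (mod 3); (2|3)=-1, (2|3)=-1; sign (−1)^0·-1^-6·-1^-2 = +1.
(a,b)_17: α=3, u≡11; β=4, v≡3 (mod 17); (11|17)=-1, (3|17)=-1; sign (−1)^0·-1^4·-1^3 = -1.
(a,b)_31: α=1, u≡4; β=1, v≡3 (mod 31); (4|31)=+1, (3|31)=-1; sign (−1)^1·+1^1·-1^1 = +1.
(a,b)_53: α=1, u≡7; β=1, v≡24 (mod 53); (7|53)=+1, (24|53)=+1; sign (−1)^0·+1^1·+1^1 = +1.
(a,b)_41: α=2, u≡21; β=3, v≡22 (mod 41); (21|41)=+1, (22|41)=-1; sign (−1)^0·+1^3·-1^2 = +1.
(55862, -3098698 / ℚ) ramifies at {2, 17}: a division algebra.

[2, 17]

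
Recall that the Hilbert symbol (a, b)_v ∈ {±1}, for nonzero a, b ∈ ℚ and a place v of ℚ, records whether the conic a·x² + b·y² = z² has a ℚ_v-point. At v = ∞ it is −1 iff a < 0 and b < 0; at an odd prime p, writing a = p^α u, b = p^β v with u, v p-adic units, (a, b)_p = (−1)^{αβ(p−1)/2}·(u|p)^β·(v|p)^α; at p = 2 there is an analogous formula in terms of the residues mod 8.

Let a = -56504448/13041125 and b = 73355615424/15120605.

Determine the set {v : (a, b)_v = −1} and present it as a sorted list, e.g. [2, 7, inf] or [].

(a, b) ≡ (-10010, 455) mod (ℚ^×)²; places V = {2, 3, 5, 7, 11, 13, 17, 19, 37, 47, ∞}.
(a,b)_37: α=0, u≡20; β=-2, v≡11 (mod 37); (20|37)=-1, (11|37)=+1; sign (−1)^0·-1^-2·+1^0 = +1.
(a,b)_5: α=-3, u≡3; β=-1, v≡4 (mod 5); (3|5)=-1, (4|5)=+1; sign (−1)^0·-1^-1·+1^-3 = -1.
(a,b)_47: α=0, u≡9; β=-2, v≡36 (mod 47); (9|47)=+1, (36|47)=+1; sign (−1)^0·+1^-2·+1^0 = +1.
(a,b)_7: α=3, u≡5; β=3, v≡4 (mod 7); (5|7)=-1, (4|7)=+1; sign (−1)^1·-1^3·+1^3 = +1.
(a,b)_∞: sgn(-10010)=−, sgn(455)=+, so +1.
(a,b)_3: α=2, u≡1; β=2, v≡2 (mod 3); (1|3)=+1, (2|3)=-1; sign (−1)^0·+1^2·-1^2 = +1.
(a,b)_11: α=1, u≡5; β=0, v≡5 (mod 11); (5|11)=+1, (5|11)=+1; sign (−1)^0·+1^0·+1^1 = +1.
(a,b)_19: α=-2, u≡18; β=0, v≡14 (mod 19); (18|19)=-1, (14|19)=-1; sign (−1)^0·-1^0·-1^-2 = +1.
(a,b)_17: α=-2, u≡12; β=0, v≡4 (mod 17); (12|17)=-1, (4|17)=+1; sign (−1)^0·-1^0·+1^-2 = +1.
(a,b)_2: α=7, β=6; u≡3, v≡7 (mod 8); ε(u)ε(v)=1·1, αω(v)=7·0, βω(u)=6·1; sum ≡ 1  ⇒  -1.
(a,b)_13: α=1, u≡9; β=5, v≡12 (mod 13); (9|13)=+1, (12|13)=+1; sign (−1)^0·+1^5·+1^1 = +1.
|Ram(-10010, 455)| = 2, even; anisotropic at {2, 5}.

[2, 5]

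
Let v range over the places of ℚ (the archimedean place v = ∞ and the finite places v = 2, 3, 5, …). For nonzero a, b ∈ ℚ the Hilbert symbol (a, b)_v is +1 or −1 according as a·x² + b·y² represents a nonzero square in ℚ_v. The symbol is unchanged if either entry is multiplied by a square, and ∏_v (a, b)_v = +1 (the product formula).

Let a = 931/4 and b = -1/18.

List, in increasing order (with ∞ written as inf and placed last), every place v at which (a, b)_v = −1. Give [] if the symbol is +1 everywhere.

[]

Mod squares: a ≡ 19, b ≡ -2. Check v ∈ {∞, 2, 3, 7, 19}.
v=2: v_2(a)=-2, v_2(b)=-1; units ≡ 3, 7 (mod 8); ε·ε+αω+βω = 1·1+-2·0+-1·1 ≡ 0  ⇒  (a,b)_2 = +1.
v=∞: 19 > 0 and -2 < 0  ⇒  (a,b)_∞ = +1.
v=7: a=7^2·(≡3), b=7^0·(≡5) mod 7; (3|7)=-1, (5|7)=-1; (−1)^{2·0·3}·(-1)^0·(-1)^2 = +1.
v=19: a=19^1·(≡17), b=19^0·(≡1) mod 19; (17|19)=+1, (1|19)=+1; (−1)^{1·0·9}·(+1)^0·(+1)^1 = +1.
v=3: a=3^0·(≡1), b=3^-2·(≡1) mod 3; (1|3)=+1, (1|3)=+1; (−1)^{0·-2·1}·(+1)^-2·(+1)^0 = +1.
Every local symbol is +1, so the conic 19·x² + -2·y² = z² has ℚ_v-points for all v and hence a ℚ-point; (a, b / ℚ) ≅ M_2(ℚ).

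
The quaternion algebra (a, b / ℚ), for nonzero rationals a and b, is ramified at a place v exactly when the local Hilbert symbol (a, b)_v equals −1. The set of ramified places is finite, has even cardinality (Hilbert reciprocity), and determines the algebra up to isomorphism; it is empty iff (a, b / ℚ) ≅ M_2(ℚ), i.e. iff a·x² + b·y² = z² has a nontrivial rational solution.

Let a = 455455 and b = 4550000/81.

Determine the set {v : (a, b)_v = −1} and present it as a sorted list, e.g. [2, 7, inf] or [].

Mod squares: a ≡ 55, b ≡ 455. Check v ∈ {∞, 2, 3, 5, 7, 11, 13}.
v=3: a=3^0·(≡1), b=3^-4·(≡2) mod 3; (1|3)=+1, (2|3)=-1; (−1)^{0·-4·1}·(+1)^-4·(-1)^0 = +1.
v=∞: 55 > 0 and 455 > 0  ⇒  (a,b)_∞ = +1.
v=2: v_2(a)=0, v_2(b)=4; units ≡ 7, 7 (mod 8); ε·ε+αω+βω = 1·1+0·0+4·0 ≡ 1  ⇒  (a,b)_2 = -1.
v=7: a=7^2·(≡6), b=7^1·(≡2) mod 7; (6|7)=-1, (2|7)=+1; (−1)^{2·1·3}·(-1)^1·(+1)^2 = -1.
v=13: a=13^2·(≡4), b=13^1·(≡9) mod 13; (4|13)=+1, (9|13)=+1; (−1)^{2·1·6}·(+1)^1·(+1)^2 = +1.
v=5: a=5^1·(≡1), b=5^5·(≡1) mod 5; (1|5)=+1, (1|5)=+1; (−1)^{1·5·2}·(+1)^5·(+1)^1 = +1.
v=11: a=11^1·(≡1), b=11^0·(≡1) mod 11; (1|11)=+1, (1|11)=+1; (−1)^{1·0·5}·(+1)^0·(+1)^1 = +1.
(55, 455 / ℚ) ramifies at {2, 7}: a division algebra.

[2, 7]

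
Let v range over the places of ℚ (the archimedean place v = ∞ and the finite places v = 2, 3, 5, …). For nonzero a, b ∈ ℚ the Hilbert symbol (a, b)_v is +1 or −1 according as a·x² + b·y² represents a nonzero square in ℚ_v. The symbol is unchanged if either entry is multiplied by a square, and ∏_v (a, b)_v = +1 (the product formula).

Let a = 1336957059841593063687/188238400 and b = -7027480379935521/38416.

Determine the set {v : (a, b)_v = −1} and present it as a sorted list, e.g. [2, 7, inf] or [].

[2, 19]

Mod squares: a ≡ 9367, b ≡ -17081. Check v ∈ {∞, 2, 3, 5, 7, 11, 17, 19, 29, 31}.
v=7: a=7^-6·(≡4), b=7^-4·(≡6) mod 7; (4|7)=+1, (6|7)=-1; (−1)^{-6·-4·3}·(+1)^-4·(-1)^-6 = +1.
v=2: v_2(a)=-6, v_2(b)=-4; units ≡ 7, 7 (mod 8); ε·ε+αω+βω = 1·1+-6·0+-4·0 ≡ 1  ⇒  (a,b)_2 = -1.
v=11: a=11^4·(≡2), b=11^4·(≡6) mod 11; (2|11)=-1, (6|11)=-1; (−1)^{4·4·5}·(-1)^4·(-1)^4 = +1.
v=29: a=29^1·(≡7), b=29^1·(≡1) mod 29; (7|29)=+1, (1|29)=+1; (−1)^{1·1·14}·(+1)^1·(+1)^1 = +1.
v=17: a=17^1·(≡11), b=17^0·(≡15) mod 17; (11|17)=-1, (15|17)=+1; (−1)^{1·0·8}·(-1)^0·(+1)^1 = +1.
v=∞: 9367 > 0 and -17081 < 0  ⇒  (a,b)_∞ = +1.
v=19: a=19^5·(≡13), b=19^3·(≡10) mod 19; (13|19)=-1, (10|19)=-1; (−1)^{5·3·9}·(-1)^3·(-1)^5 = -1.
v=3: a=3^4·(≡1), b=3^4·(≡1) mod 3; (1|3)=+1, (1|3)=+1; (−1)^{4·4·1}·(+1)^4·(+1)^4 = +1.
v=31: a=31^4·(≡5), b=31^3·(≡10) mod 31; (5|31)=+1, (10|31)=+1; (−1)^{4·3·15}·(+1)^3·(+1)^4 = +1.
v=5: a=5^-2·(≡2), b=5^0·(≡4) mod 5; (2|5)=-1, (4|5)=+1; (−1)^{-2·0·2}·(-1)^0·(+1)^-2 = +1.
(9367, -17081 / ℚ) ramifies at {2, 19}: a division algebra.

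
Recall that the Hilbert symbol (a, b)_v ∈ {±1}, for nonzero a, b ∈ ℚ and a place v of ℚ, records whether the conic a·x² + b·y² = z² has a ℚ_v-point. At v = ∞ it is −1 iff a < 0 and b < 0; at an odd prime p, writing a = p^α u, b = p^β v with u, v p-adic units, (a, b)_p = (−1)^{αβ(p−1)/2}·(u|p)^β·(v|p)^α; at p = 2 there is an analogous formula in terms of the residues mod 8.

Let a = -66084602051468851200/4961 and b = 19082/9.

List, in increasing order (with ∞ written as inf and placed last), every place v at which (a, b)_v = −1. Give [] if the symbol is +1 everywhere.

[2, 31, 41, 47]

Mod squares: a ≡ -836318, b ≡ 19082. Check v ∈ {∞, 2, 3, 5, 7, 11, 29, 31, 41, 47}.
v=31: a=31^1·(≡30), b=31^0·(≡26) mod 31; (30|31)=-1, (26|31)=-1; (−1)^{1·0·15}·(-1)^0·(-1)^1 = -1.
v=11: a=11^-2·(≡3), b=11^0·(≡7) mod 11; (3|11)=+1, (7|11)=-1; (−1)^{-2·0·5}·(+1)^0·(-1)^-2 = +1.
v=41: a=41^-1·(≡5), b=41^0·(≡11) mod 41; (5|41)=+1, (11|41)=-1; (−1)^{-1·0·20}·(+1)^0·(-1)^-1 = -1.
v=5: a=5^2·(≡2), b=5^0·(≡3) mod 5; (2|5)=-1, (3|5)=-1; (−1)^{2·0·2}·(-1)^0·(-1)^2 = +1.
v=2: v_2(a)=11, v_2(b)=1; units ≡ 1, 5 (mod 8); ε·ε+αω+βω = 0·0+11·1+1·0 ≡ 1  ⇒  (a,b)_2 = -1.
v=47: a=47^3·(≡29), b=47^1·(≡19) mod 47; (29|47)=-1, (19|47)=-1; (−1)^{3·1·23}·(-1)^1·(-1)^3 = -1.
v=7: a=7^1·(≡2), b=7^1·(≡5) mod 7; (2|7)=+1, (5|7)=-1; (−1)^{1·1·3}·(+1)^1·(-1)^1 = +1.
v=29: a=29^4·(≡5), b=29^1·(≡28) mod 29; (5|29)=+1, (28|29)=+1; (−1)^{4·1·14}·(+1)^1·(+1)^4 = +1.
v=∞: -836318 < 0 and 19082 > 0  ⇒  (a,b)_∞ = +1.
v=3: a=3^4·(≡1), b=3^-2·(≡2) mod 3; (1|3)=+1, (2|3)=-1; (−1)^{4·-2·1}·(+1)^-2·(-1)^4 = +1.
Ram(-836318, 19082) = {2, 31, 41, 47}; no ℚ_2-point on the conic.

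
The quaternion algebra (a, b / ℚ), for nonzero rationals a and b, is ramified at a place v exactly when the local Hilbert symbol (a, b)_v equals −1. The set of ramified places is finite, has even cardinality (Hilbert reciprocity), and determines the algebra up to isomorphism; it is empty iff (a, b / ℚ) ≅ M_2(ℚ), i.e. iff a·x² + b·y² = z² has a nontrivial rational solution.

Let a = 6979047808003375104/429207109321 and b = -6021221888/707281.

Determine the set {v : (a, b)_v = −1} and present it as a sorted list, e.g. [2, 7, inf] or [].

[2, 43]

(a, b) ≡ (133386, -44462) mod (ℚ^×)²; places V = {2, 3, 7, 11, 13, 19, 23, 29, 41, 43, 47, ∞}.
(a,b)_41: α=-2, u≡28; β=0, v≡10 (mod 41); (28|41)=-1, (10|41)=+1; sign (−1)^0·-1^0·+1^-2 = +1.
(a,b)_7: α=2, u≡4; β=0, v≡4 (mod 7); (4|7)=+1, (4|7)=+1; sign (−1)^0·+1^0·+1^2 = +1.
(a,b)_29: α=-4, u≡15; β=-4, v≡1 (mod 29); (15|29)=-1, (1|29)=+1; sign (−1)^0·-1^-4·+1^-4 = +1.
(a,b)_∞: sgn(133386)=+, sgn(-44462)=−, so +1.
(a,b)_19: α=-2, u≡4; β=0, v≡9 (mod 19); (4|19)=+1, (9|19)=+1; sign (−1)^0·+1^0·+1^-2 = +1.
(a,b)_2: α=15, β=9; u≡5, v≡1 (mod 8); ε(u)ε(v)=0·0, αω(v)=15·0, βω(u)=9·1; sum ≡ 1  ⇒  -1.
(a,b)_13: α=2, u≡5; β=0, v≡11 (mod 13); (5|13)=-1, (11|13)=-1; sign (−1)^0·-1^0·-1^2 = +1.
(a,b)_11: α=1, u≡1; β=1, v≡6 (mod 11); (1|11)=+1, (6|11)=-1; sign (−1)^1·+1^1·-1^1 = +1.
(a,b)_43: α=1, u≡6; β=1, v≡41 (mod 43); (6|43)=+1, (41|43)=+1; sign (−1)^1·+1^1·+1^1 = -1.
(a,b)_23: α=2, u≡16; β=2, v≡19 (mod 23); (16|23)=+1, (19|23)=-1; sign (−1)^0·+1^2·-1^2 = +1.
(a,b)_47: α=1, u≡4; β=1, v≡26 (mod 47); (4|47)=+1, (26|47)=-1; sign (−1)^1·+1^1·-1^1 = +1.
(a,b)_3: α=7, u≡2; β=0, v≡1 (mod 3); (2|3)=-1, (1|3)=+1; sign (−1)^0·-1^0·+1^7 = +1.
|Ram(133386, -44462)| = 2, even; anisotropic at {2, 43}.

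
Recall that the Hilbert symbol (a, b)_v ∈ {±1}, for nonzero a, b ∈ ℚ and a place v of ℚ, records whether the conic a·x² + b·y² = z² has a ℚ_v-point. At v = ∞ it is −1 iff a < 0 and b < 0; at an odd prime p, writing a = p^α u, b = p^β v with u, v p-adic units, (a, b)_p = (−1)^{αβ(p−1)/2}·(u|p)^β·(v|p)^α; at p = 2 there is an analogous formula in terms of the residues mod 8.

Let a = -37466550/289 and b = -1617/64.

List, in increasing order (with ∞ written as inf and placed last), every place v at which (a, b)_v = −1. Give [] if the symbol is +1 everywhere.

(a, b) ≡ (-22, -33) mod (ℚ^×)²; places V = {2, 3, 5, 7, 11, 17, 29, ∞}.
(a,b)_7: α=0, u≡6; β=2, v≡2 (mod 7); (6|7)=-1, (2|7)=+1; sign (−1)^0·-1^2·+1^0 = +1.
(a,b)_29: α=2, u≡6; β=0, v≡6 (mod 29); (6|29)=+1, (6|29)=+1; sign (−1)^0·+1^0·+1^2 = +1.
(a,b)_11: α=1, u≡4; β=1, v≡2 (mod 11); (4|11)=+1, (2|11)=-1; sign (−1)^1·+1^1·-1^1 = +1.
(a,b)_2: α=1, β=-6; u≡5, v≡7 (mod 8); ε(u)ε(v)=0·1, αω(v)=1·0, βω(u)=-6·1; sum ≡ 0  ⇒  +1.
(a,b)_∞: sgn(-22)=−, sgn(-33)=−, so -1.
(a,b)_3: α=4, u≡2; β=1, v≡1 (mod 3); (2|3)=-1, (1|3)=+1; sign (−1)^0·-1^1·+1^4 = -1.
(a,b)_17: α=-2, u≡5; β=0, v≡9 (mod 17); (5|17)=-1, (9|17)=+1; sign (−1)^0·-1^0·+1^-2 = +1.
(a,b)_5: α=2, u≡2; β=0, v≡2 (mod 5); (2|5)=-1, (2|5)=-1; sign (−1)^0·-1^0·-1^2 = +1.
Ram(-22, -33) = {3, ∞}; no ℚ_3-point on the conic.

[3, inf]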